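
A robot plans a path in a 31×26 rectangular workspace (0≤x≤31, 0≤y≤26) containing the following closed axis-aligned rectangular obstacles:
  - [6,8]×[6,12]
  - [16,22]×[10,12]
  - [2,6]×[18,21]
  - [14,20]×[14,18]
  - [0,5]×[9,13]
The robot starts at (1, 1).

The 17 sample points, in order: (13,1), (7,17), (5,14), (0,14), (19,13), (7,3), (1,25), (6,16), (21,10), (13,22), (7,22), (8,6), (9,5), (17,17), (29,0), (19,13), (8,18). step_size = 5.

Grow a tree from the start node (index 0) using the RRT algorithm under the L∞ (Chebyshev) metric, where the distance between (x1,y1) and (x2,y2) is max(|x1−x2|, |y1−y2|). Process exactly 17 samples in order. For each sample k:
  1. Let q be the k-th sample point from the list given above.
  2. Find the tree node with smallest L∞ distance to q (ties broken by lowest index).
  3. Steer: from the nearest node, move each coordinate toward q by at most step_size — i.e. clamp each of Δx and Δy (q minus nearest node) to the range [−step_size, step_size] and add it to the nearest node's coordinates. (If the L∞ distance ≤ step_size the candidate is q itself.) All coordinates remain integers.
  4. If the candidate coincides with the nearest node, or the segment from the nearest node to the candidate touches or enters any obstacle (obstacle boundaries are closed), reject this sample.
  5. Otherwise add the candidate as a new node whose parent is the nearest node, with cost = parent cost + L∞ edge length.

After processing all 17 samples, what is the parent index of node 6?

1. q=(13,1) nearest=0 d=12 new=(6,1) → add node 1 parent=0 cost=5
2. q=(7,17) nearest=0 d=16 new=(6,6) → blocked by [6,8]×[6,12], reject
3. q=(5,14) nearest=0 d=13 new=(5,6) → add node 2 parent=0 cost=5
4. q=(0,14) nearest=2 d=8 new=(0,11) → blocked by [0,5]×[9,13], reject
5. q=(19,13) nearest=1 d=13 new=(11,6) → add node 3 parent=1 cost=10
6. q=(7,3) nearest=1 d=2 new=(7,3) → add node 4 parent=1 cost=7
7. q=(1,25) nearest=2 d=19 new=(1,11) → blocked by [0,5]×[9,13], reject
8. q=(6,16) nearest=2 d=10 new=(6,11) → blocked by [6,8]×[6,12], reject
9. q=(21,10) nearest=3 d=10 new=(16,10) → blocked by [16,22]×[10,12], reject
10. q=(13,22) nearest=2 d=16 new=(10,11) → blocked by [6,8]×[6,12], reject
11. q=(7,22) nearest=2 d=16 new=(7,11) → blocked by [6,8]×[6,12], reject
12. q=(8,6) nearest=2 d=3 new=(8,6) → blocked by [6,8]×[6,12], reject
13. q=(9,5) nearest=3 d=2 new=(9,5) → add node 5 parent=3 cost=12
14. q=(17,17) nearest=3 d=11 new=(16,11) → blocked by [16,22]×[10,12], reject
15. q=(29,0) nearest=3 d=18 new=(16,1) → add node 6 parent=3 cost=15
16. q=(19,13) nearest=3 d=8 new=(16,11) → blocked by [16,22]×[10,12], reject
17. q=(8,18) nearest=2 d=12 new=(8,11) → blocked by [6,8]×[6,12], reject

Parent of node 6: 3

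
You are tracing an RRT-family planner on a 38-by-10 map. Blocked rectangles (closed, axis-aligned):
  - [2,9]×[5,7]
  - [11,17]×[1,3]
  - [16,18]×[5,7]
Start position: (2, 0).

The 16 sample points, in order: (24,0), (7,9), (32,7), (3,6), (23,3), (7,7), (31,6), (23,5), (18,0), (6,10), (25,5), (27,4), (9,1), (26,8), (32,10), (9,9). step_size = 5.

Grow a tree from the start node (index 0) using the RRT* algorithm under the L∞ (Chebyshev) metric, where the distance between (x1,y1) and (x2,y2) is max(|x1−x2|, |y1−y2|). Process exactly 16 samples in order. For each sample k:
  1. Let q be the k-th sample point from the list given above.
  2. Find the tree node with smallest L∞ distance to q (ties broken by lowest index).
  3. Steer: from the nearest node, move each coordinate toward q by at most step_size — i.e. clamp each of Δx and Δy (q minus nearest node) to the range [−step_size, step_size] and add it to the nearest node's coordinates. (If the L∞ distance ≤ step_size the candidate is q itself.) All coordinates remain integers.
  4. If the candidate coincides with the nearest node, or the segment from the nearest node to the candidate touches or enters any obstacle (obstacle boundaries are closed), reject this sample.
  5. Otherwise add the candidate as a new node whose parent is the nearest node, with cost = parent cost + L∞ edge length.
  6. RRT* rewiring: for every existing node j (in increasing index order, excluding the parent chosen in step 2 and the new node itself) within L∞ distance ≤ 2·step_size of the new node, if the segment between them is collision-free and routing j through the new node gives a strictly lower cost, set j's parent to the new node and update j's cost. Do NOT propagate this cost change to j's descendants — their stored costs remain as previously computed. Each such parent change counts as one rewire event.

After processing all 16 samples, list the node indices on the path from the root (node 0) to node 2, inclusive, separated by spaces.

1. q=(24,0) nearest=0 d=22 new=(7,0) → add node 1 parent=0 cost=5
2. q=(7,9) nearest=0 d=9 new=(7,5) → blocked by [2,9]×[5,7], reject
3. q=(32,7) nearest=1 d=25 new=(12,5) → add node 2 parent=1 cost=10
4. q=(3,6) nearest=0 d=6 new=(3,5) → blocked by [2,9]×[5,7], reject
5. q=(23,3) nearest=2 d=11 new=(17,3) → blocked by [11,17]×[1,3], reject
6. q=(7,7) nearest=2 d=5 new=(7,7) → blocked by [2,9]×[5,7], reject
7. q=(31,6) nearest=2 d=19 new=(17,6) → blocked by [16,18]×[5,7], reject
8. q=(23,5) nearest=2 d=11 new=(17,5) → blocked by [16,18]×[5,7], reject
9. q=(18,0) nearest=2 d=6 new=(17,0) → blocked by [11,17]×[1,3], reject
10. q=(6,10) nearest=2 d=6 new=(7,10) → add node 3 parent=2 cost=15
11. q=(25,5) nearest=2 d=13 new=(17,5) → blocked by [16,18]×[5,7], reject
12. q=(27,4) nearest=2 d=15 new=(17,4) → add node 4 parent=2 cost=15
13. q=(9,1) nearest=1 d=2 new=(9,1) → add node 5 parent=1 cost=7
14. q=(26,8) nearest=4 d=9 new=(22,8) → add node 6 parent=4 cost=20
15. q=(32,10) nearest=6 d=10 new=(27,10) → add node 7 parent=6 cost=25
16. q=(9,9) nearest=3 d=2 new=(9,9) → add node 8 parent=3 cost=17

Path: 0 1 2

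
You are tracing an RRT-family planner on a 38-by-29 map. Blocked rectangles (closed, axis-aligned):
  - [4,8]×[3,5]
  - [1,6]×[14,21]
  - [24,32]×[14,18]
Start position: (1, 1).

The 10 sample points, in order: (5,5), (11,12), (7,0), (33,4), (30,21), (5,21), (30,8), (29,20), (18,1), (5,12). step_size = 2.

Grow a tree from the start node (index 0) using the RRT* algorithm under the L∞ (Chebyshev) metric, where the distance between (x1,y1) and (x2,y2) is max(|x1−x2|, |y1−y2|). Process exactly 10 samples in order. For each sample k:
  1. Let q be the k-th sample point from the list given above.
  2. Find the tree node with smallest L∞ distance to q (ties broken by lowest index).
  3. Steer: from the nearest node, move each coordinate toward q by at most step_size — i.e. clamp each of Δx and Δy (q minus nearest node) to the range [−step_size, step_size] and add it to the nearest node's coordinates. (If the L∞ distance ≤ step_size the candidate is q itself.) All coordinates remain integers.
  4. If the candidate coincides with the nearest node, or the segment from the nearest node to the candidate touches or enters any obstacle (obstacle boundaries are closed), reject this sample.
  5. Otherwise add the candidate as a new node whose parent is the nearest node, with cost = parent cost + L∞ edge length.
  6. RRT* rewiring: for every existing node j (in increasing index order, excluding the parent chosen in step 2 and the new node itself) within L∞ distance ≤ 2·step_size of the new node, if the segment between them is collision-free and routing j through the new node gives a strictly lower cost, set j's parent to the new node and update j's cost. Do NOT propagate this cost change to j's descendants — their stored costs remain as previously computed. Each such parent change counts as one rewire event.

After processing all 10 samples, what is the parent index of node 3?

Parent of node 3: 2

1. q=(5,5) nearest=0 d=4 new=(3,3) → add node 1 parent=0 cost=2
2. q=(11,12) nearest=1 d=9 new=(5,5) → blocked by [4,8]×[3,5], reject
3. q=(7,0) nearest=1 d=4 new=(5,1) → add node 2 parent=1 cost=4
4. q=(33,4) nearest=2 d=28 new=(7,3) → blocked by [4,8]×[3,5], reject
5. q=(30,21) nearest=2 d=25 new=(7,3) → blocked by [4,8]×[3,5], reject
6. q=(5,21) nearest=1 d=18 new=(5,5) → blocked by [4,8]×[3,5], reject
7. q=(30,8) nearest=2 d=25 new=(7,3) → blocked by [4,8]×[3,5], reject
8. q=(29,20) nearest=2 d=24 new=(7,3) → blocked by [4,8]×[3,5], reject
9. q=(18,1) nearest=2 d=13 new=(7,1) → add node 3 parent=2 cost=6
10. q=(5,12) nearest=1 d=9 new=(5,5) → blocked by [4,8]×[3,5], reject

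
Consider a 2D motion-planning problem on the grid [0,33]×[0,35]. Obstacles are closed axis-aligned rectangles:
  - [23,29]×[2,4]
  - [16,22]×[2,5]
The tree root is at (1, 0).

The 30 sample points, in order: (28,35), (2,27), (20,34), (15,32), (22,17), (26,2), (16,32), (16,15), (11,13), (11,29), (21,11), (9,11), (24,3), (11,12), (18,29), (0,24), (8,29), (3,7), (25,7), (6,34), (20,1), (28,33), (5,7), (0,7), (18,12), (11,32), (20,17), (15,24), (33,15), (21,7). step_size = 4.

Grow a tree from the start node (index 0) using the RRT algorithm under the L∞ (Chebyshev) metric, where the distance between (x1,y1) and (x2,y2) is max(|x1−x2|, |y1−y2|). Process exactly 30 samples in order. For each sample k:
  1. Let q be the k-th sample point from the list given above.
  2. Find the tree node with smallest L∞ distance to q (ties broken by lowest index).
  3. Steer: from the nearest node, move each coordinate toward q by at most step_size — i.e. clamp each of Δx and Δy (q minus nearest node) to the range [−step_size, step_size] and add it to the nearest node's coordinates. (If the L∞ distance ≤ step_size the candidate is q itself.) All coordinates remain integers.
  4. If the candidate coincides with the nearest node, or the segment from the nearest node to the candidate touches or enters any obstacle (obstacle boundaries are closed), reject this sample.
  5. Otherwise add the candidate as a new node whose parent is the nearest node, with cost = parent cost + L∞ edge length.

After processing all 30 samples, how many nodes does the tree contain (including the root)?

Node count: 30

1. q=(28,35) nearest=0 d=35 new=(5,4) → add node 1 parent=0 cost=4
2. q=(2,27) nearest=1 d=23 new=(2,8) → add node 2 parent=1 cost=8
3. q=(20,34) nearest=2 d=26 new=(6,12) → add node 3 parent=2 cost=12
4. q=(15,32) nearest=3 d=20 new=(10,16) → add node 4 parent=3 cost=16
5. q=(22,17) nearest=4 d=12 new=(14,17) → add node 5 parent=4 cost=20
6. q=(26,2) nearest=5 d=15 new=(18,13) → add node 6 parent=5 cost=24
7. q=(16,32) nearest=5 d=15 new=(16,21) → add node 7 parent=5 cost=24
8. q=(16,15) nearest=5 d=2 new=(16,15) → add node 8 parent=5 cost=22
9. q=(11,13) nearest=4 d=3 new=(11,13) → add node 9 parent=4 cost=19
10. q=(11,29) nearest=7 d=8 new=(12,25) → add node 10 parent=7 cost=28
11. q=(21,11) nearest=6 d=3 new=(21,11) → add node 11 parent=6 cost=27
12. q=(9,11) nearest=9 d=2 new=(9,11) → add node 12 parent=9 cost=21
13. q=(24,3) nearest=11 d=8 new=(24,7) → add node 13 parent=11 cost=31
14. q=(11,12) nearest=9 d=1 new=(11,12) → add node 14 parent=9 cost=20
15. q=(18,29) nearest=10 d=6 new=(16,29) → add node 15 parent=10 cost=32
16. q=(0,24) nearest=4 d=10 new=(6,20) → add node 16 parent=4 cost=20
17. q=(8,29) nearest=10 d=4 new=(8,29) → add node 17 parent=10 cost=32
18. q=(3,7) nearest=2 d=1 new=(3,7) → add node 18 parent=2 cost=9
19. q=(25,7) nearest=13 d=1 new=(25,7) → add node 19 parent=13 cost=32
20. q=(6,34) nearest=17 d=5 new=(6,33) → add node 20 parent=17 cost=36
21. q=(20,1) nearest=13 d=6 new=(20,3) → blocked by [16,22]×[2,5], reject
22. q=(28,33) nearest=7 d=12 new=(20,25) → add node 21 parent=7 cost=28
23. q=(5,7) nearest=18 d=2 new=(5,7) → add node 22 parent=18 cost=11
24. q=(0,7) nearest=2 d=2 new=(0,7) → add node 23 parent=2 cost=10
25. q=(18,12) nearest=6 d=1 new=(18,12) → add node 24 parent=6 cost=25
26. q=(11,32) nearest=17 d=3 new=(11,32) → add node 25 parent=17 cost=35
27. q=(20,17) nearest=6 d=4 new=(20,17) → add node 26 parent=6 cost=28
28. q=(15,24) nearest=7 d=3 new=(15,24) → add node 27 parent=7 cost=27
29. q=(33,15) nearest=19 d=8 new=(29,11) → add node 28 parent=19 cost=36
30. q=(21,7) nearest=13 d=3 new=(21,7) → add node 29 parent=13 cost=34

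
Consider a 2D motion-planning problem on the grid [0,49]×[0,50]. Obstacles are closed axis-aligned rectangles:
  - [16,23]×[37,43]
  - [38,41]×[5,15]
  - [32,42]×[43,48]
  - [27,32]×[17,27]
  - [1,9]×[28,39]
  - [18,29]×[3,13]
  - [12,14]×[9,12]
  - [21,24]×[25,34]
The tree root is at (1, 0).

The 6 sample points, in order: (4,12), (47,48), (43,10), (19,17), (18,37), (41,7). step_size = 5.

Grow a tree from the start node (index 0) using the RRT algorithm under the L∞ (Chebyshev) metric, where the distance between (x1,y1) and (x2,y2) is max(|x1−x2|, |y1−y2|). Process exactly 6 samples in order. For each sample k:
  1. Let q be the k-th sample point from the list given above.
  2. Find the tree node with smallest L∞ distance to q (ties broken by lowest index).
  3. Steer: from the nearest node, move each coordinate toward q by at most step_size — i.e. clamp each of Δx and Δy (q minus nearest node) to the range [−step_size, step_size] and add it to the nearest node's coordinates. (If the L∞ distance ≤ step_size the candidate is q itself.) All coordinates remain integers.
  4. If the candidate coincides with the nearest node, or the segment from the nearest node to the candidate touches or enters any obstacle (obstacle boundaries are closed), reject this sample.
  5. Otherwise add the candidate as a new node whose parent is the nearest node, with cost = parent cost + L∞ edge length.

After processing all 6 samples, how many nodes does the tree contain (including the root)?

Node count: 6

1. q=(4,12) nearest=0 d=12 new=(4,5) → add node 1 parent=0 cost=5
2. q=(47,48) nearest=1 d=43 new=(9,10) → add node 2 parent=1 cost=10
3. q=(43,10) nearest=2 d=34 new=(14,10) → blocked by [12,14]×[9,12], reject
4. q=(19,17) nearest=2 d=10 new=(14,15) → add node 3 parent=2 cost=15
5. q=(18,37) nearest=3 d=22 new=(18,20) → add node 4 parent=3 cost=20
6. q=(41,7) nearest=4 d=23 new=(23,15) → add node 5 parent=4 cost=25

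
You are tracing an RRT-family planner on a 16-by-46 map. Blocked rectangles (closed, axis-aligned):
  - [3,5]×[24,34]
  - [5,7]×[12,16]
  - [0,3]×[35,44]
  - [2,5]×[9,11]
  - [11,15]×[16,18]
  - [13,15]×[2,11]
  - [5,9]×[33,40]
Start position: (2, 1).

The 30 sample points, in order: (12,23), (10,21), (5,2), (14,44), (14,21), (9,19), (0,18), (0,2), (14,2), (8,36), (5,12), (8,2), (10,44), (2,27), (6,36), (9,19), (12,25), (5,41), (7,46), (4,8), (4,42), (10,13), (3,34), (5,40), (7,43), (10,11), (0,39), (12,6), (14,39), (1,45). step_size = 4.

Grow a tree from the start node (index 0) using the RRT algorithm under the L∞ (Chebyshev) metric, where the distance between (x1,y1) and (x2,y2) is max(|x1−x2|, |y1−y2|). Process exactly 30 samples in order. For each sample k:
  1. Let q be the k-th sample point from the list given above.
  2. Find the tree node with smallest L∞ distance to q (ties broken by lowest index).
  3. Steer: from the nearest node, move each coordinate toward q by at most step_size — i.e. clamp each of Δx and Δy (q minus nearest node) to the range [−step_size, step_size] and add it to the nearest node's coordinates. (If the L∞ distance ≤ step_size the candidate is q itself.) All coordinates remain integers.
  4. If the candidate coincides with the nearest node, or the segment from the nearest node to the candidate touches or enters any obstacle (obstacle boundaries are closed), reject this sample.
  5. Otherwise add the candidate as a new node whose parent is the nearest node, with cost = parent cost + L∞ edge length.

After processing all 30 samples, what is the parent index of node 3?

1. q=(12,23) nearest=0 d=22 new=(6,5) → add node 1 parent=0 cost=4
2. q=(10,21) nearest=1 d=16 new=(10,9) → add node 2 parent=1 cost=8
3. q=(5,2) nearest=0 d=3 new=(5,2) → add node 3 parent=0 cost=3
4. q=(14,44) nearest=2 d=35 new=(14,13) → add node 4 parent=2 cost=12
5. q=(14,21) nearest=4 d=8 new=(14,17) → blocked by [11,15]×[16,18], reject
6. q=(9,19) nearest=4 d=6 new=(10,17) → blocked by [11,15]×[16,18], reject
7. q=(0,18) nearest=2 d=10 new=(6,13) → blocked by [5,7]×[12,16], reject
8. q=(0,2) nearest=0 d=2 new=(0,2) → add node 5 parent=0 cost=2
9. q=(14,2) nearest=2 d=7 new=(14,5) → blocked by [13,15]×[2,11], reject
10. q=(8,36) nearest=4 d=23 new=(10,17) → blocked by [11,15]×[16,18], reject
11. q=(5,12) nearest=2 d=5 new=(6,12) → blocked by [5,7]×[12,16], reject
12. q=(8,2) nearest=1 d=3 new=(8,2) → add node 6 parent=1 cost=7
13. q=(10,44) nearest=4 d=31 new=(10,17) → blocked by [11,15]×[16,18], reject
14. q=(2,27) nearest=4 d=14 new=(10,17) → blocked by [11,15]×[16,18], reject
15. q=(6,36) nearest=4 d=23 new=(10,17) → blocked by [11,15]×[16,18], reject
16. q=(9,19) nearest=4 d=6 new=(10,17) → blocked by [11,15]×[16,18], reject
17. q=(12,25) nearest=4 d=12 new=(12,17) → blocked by [11,15]×[16,18], reject
18. q=(5,41) nearest=4 d=28 new=(10,17) → blocked by [11,15]×[16,18], reject
19. q=(7,46) nearest=4 d=33 new=(10,17) → blocked by [11,15]×[16,18], reject
20. q=(4,8) nearest=1 d=3 new=(4,8) → add node 7 parent=1 cost=7
21. q=(4,42) nearest=4 d=29 new=(10,17) → blocked by [11,15]×[16,18], reject
22. q=(10,13) nearest=2 d=4 new=(10,13) → add node 8 parent=2 cost=12
23. q=(3,34) nearest=4 d=21 new=(10,17) → blocked by [11,15]×[16,18], reject
24. q=(5,40) nearest=4 d=27 new=(10,17) → blocked by [11,15]×[16,18], reject
25. q=(7,43) nearest=4 d=30 new=(10,17) → blocked by [11,15]×[16,18], reject
26. q=(10,11) nearest=2 d=2 new=(10,11) → add node 9 parent=2 cost=10
27. q=(0,39) nearest=4 d=26 new=(10,17) → blocked by [11,15]×[16,18], reject
28. q=(12,6) nearest=2 d=3 new=(12,6) → add node 10 parent=2 cost=11
29. q=(14,39) nearest=4 d=26 new=(14,17) → blocked by [11,15]×[16,18], reject
30. q=(1,45) nearest=4 d=32 new=(10,17) → blocked by [11,15]×[16,18], reject

Parent of node 3: 0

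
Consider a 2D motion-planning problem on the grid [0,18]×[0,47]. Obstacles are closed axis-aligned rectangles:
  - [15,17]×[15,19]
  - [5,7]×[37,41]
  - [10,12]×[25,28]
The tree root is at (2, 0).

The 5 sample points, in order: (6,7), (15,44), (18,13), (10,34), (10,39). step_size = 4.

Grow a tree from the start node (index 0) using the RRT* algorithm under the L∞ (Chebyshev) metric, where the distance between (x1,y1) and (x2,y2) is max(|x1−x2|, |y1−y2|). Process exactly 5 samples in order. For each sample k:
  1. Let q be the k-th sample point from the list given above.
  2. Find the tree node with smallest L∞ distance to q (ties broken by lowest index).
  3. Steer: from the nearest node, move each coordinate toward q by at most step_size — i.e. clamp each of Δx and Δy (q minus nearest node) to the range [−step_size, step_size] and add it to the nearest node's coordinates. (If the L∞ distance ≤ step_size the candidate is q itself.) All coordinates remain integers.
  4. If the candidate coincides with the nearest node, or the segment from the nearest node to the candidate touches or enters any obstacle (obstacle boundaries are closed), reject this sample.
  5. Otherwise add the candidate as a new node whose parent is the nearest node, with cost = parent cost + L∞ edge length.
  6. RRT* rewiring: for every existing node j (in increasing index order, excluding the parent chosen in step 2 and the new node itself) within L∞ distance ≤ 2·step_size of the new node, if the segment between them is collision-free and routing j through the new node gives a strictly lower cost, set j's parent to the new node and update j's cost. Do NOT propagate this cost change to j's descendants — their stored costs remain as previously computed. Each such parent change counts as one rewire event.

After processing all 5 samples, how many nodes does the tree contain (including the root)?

1. q=(6,7) nearest=0 d=7 new=(6,4) → add node 1 parent=0 cost=4
2. q=(15,44) nearest=1 d=40 new=(10,8) → add node 2 parent=1 cost=8
3. q=(18,13) nearest=2 d=8 new=(14,12) → add node 3 parent=2 cost=12
4. q=(10,34) nearest=3 d=22 new=(10,16) → add node 4 parent=3 cost=16
5. q=(10,39) nearest=4 d=23 new=(10,20) → add node 5 parent=4 cost=20

Node count: 6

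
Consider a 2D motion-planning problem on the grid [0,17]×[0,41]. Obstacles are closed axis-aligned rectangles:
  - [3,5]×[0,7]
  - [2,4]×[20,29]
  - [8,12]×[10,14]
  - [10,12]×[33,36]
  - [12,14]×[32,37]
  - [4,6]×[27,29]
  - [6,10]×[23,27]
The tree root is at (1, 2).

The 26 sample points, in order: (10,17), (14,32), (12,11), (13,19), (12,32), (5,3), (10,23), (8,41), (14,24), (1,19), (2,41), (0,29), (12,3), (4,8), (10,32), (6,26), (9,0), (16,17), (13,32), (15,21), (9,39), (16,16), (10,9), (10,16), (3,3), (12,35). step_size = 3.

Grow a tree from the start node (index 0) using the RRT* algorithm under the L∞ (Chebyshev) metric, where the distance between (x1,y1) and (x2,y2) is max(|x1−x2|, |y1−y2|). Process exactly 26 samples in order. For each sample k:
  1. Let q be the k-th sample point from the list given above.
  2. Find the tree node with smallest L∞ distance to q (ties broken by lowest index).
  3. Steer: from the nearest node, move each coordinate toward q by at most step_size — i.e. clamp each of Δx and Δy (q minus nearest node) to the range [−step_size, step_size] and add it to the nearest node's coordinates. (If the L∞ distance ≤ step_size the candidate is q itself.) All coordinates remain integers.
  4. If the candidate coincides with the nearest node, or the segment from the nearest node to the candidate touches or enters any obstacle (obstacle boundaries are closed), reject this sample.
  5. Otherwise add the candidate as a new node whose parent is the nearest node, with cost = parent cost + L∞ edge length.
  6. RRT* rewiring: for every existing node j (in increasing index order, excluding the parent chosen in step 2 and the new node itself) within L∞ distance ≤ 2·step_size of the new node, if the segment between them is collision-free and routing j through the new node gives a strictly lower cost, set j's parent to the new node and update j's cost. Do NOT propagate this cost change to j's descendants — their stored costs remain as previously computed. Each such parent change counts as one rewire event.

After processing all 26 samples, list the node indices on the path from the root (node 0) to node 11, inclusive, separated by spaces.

1. q=(10,17) nearest=0 d=15 new=(4,5) → blocked by [3,5]×[0,7], reject
2. q=(14,32) nearest=0 d=30 new=(4,5) → blocked by [3,5]×[0,7], reject
3. q=(12,11) nearest=0 d=11 new=(4,5) → blocked by [3,5]×[0,7], reject
4. q=(13,19) nearest=0 d=17 new=(4,5) → blocked by [3,5]×[0,7], reject
5. q=(12,32) nearest=0 d=30 new=(4,5) → blocked by [3,5]×[0,7], reject
6. q=(5,3) nearest=0 d=4 new=(4,3) → blocked by [3,5]×[0,7], reject
7. q=(10,23) nearest=0 d=21 new=(4,5) → blocked by [3,5]×[0,7], reject
8. q=(8,41) nearest=0 d=39 new=(4,5) → blocked by [3,5]×[0,7], reject
9. q=(14,24) nearest=0 d=22 new=(4,5) → blocked by [3,5]×[0,7], reject
10. q=(1,19) nearest=0 d=17 new=(1,5) → add node 1 parent=0 cost=3
11. q=(2,41) nearest=1 d=36 new=(2,8) → add node 2 parent=1 cost=6
12. q=(0,29) nearest=2 d=21 new=(0,11) → add node 3 parent=2 cost=9
13. q=(12,3) nearest=2 d=10 new=(5,5) → blocked by [3,5]×[0,7], reject
14. q=(4,8) nearest=2 d=2 new=(4,8) → add node 4 parent=2 cost=8
15. q=(10,32) nearest=3 d=21 new=(3,14) → add node 5 parent=3 cost=12
16. q=(6,26) nearest=5 d=12 new=(6,17) → add node 6 parent=5 cost=15
17. q=(9,0) nearest=0 d=8 new=(4,0) → blocked by [3,5]×[0,7], reject
18. q=(16,17) nearest=6 d=10 new=(9,17) → add node 7 parent=6 cost=18
19. q=(13,32) nearest=6 d=15 new=(9,20) → add node 8 parent=6 cost=18
20. q=(15,21) nearest=7 d=6 new=(12,20) → add node 9 parent=7 cost=21
21. q=(9,39) nearest=8 d=19 new=(9,23) → blocked by [6,10]×[23,27], reject
22. q=(16,16) nearest=9 d=4 new=(15,17) → add node 10 parent=9 cost=24
23. q=(10,9) nearest=4 d=6 new=(7,9) → add node 11 parent=4 cost=11
24. q=(10,16) nearest=7 d=1 new=(10,16) → add node 12 parent=7 cost=19
25. q=(3,3) nearest=0 d=2 new=(3,3) → blocked by [3,5]×[0,7], reject
26. q=(12,35) nearest=8 d=15 new=(12,23) → add node 13 parent=8 cost=21

Path: 0 1 2 4 11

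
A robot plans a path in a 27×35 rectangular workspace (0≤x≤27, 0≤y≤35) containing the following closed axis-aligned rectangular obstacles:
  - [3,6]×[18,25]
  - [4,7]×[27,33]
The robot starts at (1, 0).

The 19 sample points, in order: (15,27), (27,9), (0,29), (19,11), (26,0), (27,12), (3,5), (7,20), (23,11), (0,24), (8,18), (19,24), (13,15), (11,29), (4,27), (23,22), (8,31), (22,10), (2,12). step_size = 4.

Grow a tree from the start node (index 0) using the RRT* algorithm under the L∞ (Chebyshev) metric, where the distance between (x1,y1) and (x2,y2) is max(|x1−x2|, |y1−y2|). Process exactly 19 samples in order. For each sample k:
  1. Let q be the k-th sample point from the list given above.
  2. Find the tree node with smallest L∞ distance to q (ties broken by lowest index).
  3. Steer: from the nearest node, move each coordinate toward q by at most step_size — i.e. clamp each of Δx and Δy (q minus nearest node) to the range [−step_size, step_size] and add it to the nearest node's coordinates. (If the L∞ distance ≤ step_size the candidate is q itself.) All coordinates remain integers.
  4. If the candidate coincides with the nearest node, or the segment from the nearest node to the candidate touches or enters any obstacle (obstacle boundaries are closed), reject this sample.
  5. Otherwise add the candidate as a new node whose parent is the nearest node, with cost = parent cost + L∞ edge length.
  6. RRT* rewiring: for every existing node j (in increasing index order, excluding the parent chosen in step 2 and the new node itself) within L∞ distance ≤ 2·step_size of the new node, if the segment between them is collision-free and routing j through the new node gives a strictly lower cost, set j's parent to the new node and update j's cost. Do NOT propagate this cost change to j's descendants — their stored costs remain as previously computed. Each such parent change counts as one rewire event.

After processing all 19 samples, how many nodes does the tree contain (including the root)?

1. q=(15,27) nearest=0 d=27 new=(5,4) → add node 1 parent=0 cost=4
2. q=(27,9) nearest=1 d=22 new=(9,8) → add node 2 parent=1 cost=8
3. q=(0,29) nearest=2 d=21 new=(5,12) → add node 3 parent=2 cost=12
4. q=(19,11) nearest=2 d=10 new=(13,11) → add node 4 parent=2 cost=12
5. q=(26,0) nearest=4 d=13 new=(17,7) → add node 5 parent=4 cost=16
6. q=(27,12) nearest=5 d=10 new=(21,11) → add node 6 parent=5 cost=20
7. q=(3,5) nearest=1 d=2 new=(3,5) → add node 7 parent=1 cost=6
8. q=(7,20) nearest=3 d=8 new=(7,16) → add node 8 parent=3 cost=16
9. q=(23,11) nearest=6 d=2 new=(23,11) → add node 9 parent=6 cost=22
10. q=(0,24) nearest=8 d=8 new=(3,20) → blocked by [3,6]×[18,25], reject
11. q=(8,18) nearest=8 d=2 new=(8,18) → add node 10 parent=8 cost=18
12. q=(19,24) nearest=10 d=11 new=(12,22) → add node 11 parent=10 cost=22
13. q=(13,15) nearest=4 d=4 new=(13,15) → add node 12 parent=4 cost=16
14. q=(11,29) nearest=11 d=7 new=(11,26) → add node 13 parent=11 cost=26
15. q=(4,27) nearest=13 d=7 new=(7,27) → blocked by [4,7]×[27,33], reject
16. q=(23,22) nearest=12 d=10 new=(17,19) → add node 14 parent=12 cost=20
17. q=(8,31) nearest=13 d=5 new=(8,30) → add node 15 parent=13 cost=30
18. q=(22,10) nearest=6 d=1 new=(22,10) → add node 16 parent=6 cost=21
19. q=(2,12) nearest=3 d=3 new=(2,12) → add node 17 parent=3 cost=15

Node count: 18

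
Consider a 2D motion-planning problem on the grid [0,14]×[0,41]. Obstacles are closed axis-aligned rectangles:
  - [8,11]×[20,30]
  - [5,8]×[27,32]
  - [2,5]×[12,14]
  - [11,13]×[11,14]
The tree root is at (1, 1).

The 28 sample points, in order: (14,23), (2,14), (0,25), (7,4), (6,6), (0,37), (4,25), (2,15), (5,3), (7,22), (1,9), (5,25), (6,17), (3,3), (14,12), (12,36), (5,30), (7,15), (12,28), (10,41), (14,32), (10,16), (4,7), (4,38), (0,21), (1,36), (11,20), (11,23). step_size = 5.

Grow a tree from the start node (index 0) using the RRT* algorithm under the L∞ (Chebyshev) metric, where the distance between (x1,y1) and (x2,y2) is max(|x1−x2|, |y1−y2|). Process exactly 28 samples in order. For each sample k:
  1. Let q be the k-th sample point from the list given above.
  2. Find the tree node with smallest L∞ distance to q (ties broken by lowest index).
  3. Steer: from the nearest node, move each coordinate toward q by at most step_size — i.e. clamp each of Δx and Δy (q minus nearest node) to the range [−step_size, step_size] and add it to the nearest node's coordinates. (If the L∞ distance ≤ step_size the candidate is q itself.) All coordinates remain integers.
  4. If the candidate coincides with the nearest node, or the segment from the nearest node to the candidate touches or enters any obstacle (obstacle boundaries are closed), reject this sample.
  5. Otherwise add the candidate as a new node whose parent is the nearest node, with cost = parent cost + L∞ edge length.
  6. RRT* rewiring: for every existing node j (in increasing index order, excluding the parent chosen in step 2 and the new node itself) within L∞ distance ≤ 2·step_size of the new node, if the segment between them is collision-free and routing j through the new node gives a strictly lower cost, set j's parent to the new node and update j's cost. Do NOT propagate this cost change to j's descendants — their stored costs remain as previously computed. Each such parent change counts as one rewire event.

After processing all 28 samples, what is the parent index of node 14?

1. q=(14,23) nearest=0 d=22 new=(6,6) → add node 1 parent=0 cost=5
2. q=(2,14) nearest=1 d=8 new=(2,11) → add node 2 parent=1 cost=10
3. q=(0,25) nearest=2 d=14 new=(0,16) → add node 3 parent=2 cost=15
4. q=(7,4) nearest=1 d=2 new=(7,4) → add node 4 parent=1 cost=7
5. q=(6,6) nearest=1 d=0 → coincident, reject
6. q=(0,37) nearest=3 d=21 new=(0,21) → add node 5 parent=3 cost=20
7. q=(4,25) nearest=5 d=4 new=(4,25) → add node 6 parent=5 cost=24
8. q=(2,15) nearest=3 d=2 new=(2,15) → add node 7 parent=3 cost=17
9. q=(5,3) nearest=4 d=2 new=(5,3) → add node 8 parent=4 cost=9
10. q=(7,22) nearest=6 d=3 new=(7,22) → add node 9 parent=6 cost=27
11. q=(1,9) nearest=2 d=2 new=(1,9) → add node 10 parent=2 cost=12
12. q=(5,25) nearest=6 d=1 new=(5,25) → add node 11 parent=6 cost=25
13. q=(6,17) nearest=7 d=4 new=(6,17) → add node 12 parent=7 cost=21; rewire 9→12 (26<27)
14. q=(3,3) nearest=0 d=2 new=(3,3) → add node 13 parent=0 cost=2; rewire 4→13 (6<7); rewire 8→13 (4<9); rewire 10→13 (8<12)
15. q=(14,12) nearest=1 d=8 new=(11,11) → blocked by [11,13]×[11,14], reject
16. q=(12,36) nearest=6 d=11 new=(9,30) → blocked by [8,11]×[20,30], reject
17. q=(5,30) nearest=6 d=5 new=(5,30) → blocked by [5,8]×[27,32], reject
18. q=(7,15) nearest=12 d=2 new=(7,15) → add node 14 parent=12 cost=23
19. q=(12,28) nearest=9 d=6 new=(12,27) → blocked by [8,11]×[20,30], reject
20. q=(10,41) nearest=6 d=16 new=(9,30) → blocked by [8,11]×[20,30], reject
21. q=(14,32) nearest=11 d=9 new=(10,30) → blocked by [8,11]×[20,30], reject
22. q=(10,16) nearest=14 d=3 new=(10,16) → add node 15 parent=14 cost=26
23. q=(4,7) nearest=1 d=2 new=(4,7) → add node 16 parent=1 cost=7; rewire 14→16 (15<23); rewire 15→16 (16<26)
24. q=(4,38) nearest=6 d=13 new=(4,30) → add node 17 parent=6 cost=29
25. q=(0,21) nearest=5 d=0 → coincident, reject
26. q=(1,36) nearest=17 d=6 new=(1,35) → add node 18 parent=17 cost=34
27. q=(11,20) nearest=9 d=4 new=(11,20) → blocked by [8,11]×[20,30], reject
28. q=(11,23) nearest=9 d=4 new=(11,23) → blocked by [8,11]×[20,30], reject

Parent of node 14: 16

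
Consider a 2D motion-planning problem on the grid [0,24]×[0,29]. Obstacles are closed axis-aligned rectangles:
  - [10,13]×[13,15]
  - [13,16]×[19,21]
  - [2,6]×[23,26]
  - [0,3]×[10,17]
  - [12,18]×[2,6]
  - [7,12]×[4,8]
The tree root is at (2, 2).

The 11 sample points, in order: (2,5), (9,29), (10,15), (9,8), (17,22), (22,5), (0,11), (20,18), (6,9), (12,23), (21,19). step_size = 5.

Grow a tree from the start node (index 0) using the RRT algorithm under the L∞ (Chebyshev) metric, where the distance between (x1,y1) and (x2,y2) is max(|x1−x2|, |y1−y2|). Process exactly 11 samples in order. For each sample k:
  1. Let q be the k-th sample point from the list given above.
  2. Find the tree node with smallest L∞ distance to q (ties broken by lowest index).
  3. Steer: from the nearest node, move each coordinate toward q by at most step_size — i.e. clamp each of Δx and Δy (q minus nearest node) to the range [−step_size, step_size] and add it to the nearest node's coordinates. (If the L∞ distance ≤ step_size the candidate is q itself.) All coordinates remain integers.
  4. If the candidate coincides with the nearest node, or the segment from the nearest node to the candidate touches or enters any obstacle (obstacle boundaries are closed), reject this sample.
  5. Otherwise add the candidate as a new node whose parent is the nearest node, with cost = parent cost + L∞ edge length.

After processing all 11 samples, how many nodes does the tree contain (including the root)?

1. q=(2,5) nearest=0 d=3 new=(2,5) → add node 1 parent=0 cost=3
2. q=(9,29) nearest=1 d=24 new=(7,10) → add node 2 parent=1 cost=8
3. q=(10,15) nearest=2 d=5 new=(10,15) → blocked by [10,13]×[13,15], reject
4. q=(9,8) nearest=2 d=2 new=(9,8) → blocked by [7,12]×[4,8], reject
5. q=(17,22) nearest=2 d=12 new=(12,15) → blocked by [10,13]×[13,15], reject
6. q=(22,5) nearest=2 d=15 new=(12,5) → blocked by [12,18]×[2,6], reject
7. q=(0,11) nearest=1 d=6 new=(0,10) → blocked by [0,3]×[10,17], reject
8. q=(20,18) nearest=2 d=13 new=(12,15) → blocked by [10,13]×[13,15], reject
9. q=(6,9) nearest=2 d=1 new=(6,9) → add node 3 parent=2 cost=9
10. q=(12,23) nearest=2 d=13 new=(12,15) → blocked by [10,13]×[13,15], reject
11. q=(21,19) nearest=2 d=14 new=(12,15) → blocked by [10,13]×[13,15], reject

Node count: 4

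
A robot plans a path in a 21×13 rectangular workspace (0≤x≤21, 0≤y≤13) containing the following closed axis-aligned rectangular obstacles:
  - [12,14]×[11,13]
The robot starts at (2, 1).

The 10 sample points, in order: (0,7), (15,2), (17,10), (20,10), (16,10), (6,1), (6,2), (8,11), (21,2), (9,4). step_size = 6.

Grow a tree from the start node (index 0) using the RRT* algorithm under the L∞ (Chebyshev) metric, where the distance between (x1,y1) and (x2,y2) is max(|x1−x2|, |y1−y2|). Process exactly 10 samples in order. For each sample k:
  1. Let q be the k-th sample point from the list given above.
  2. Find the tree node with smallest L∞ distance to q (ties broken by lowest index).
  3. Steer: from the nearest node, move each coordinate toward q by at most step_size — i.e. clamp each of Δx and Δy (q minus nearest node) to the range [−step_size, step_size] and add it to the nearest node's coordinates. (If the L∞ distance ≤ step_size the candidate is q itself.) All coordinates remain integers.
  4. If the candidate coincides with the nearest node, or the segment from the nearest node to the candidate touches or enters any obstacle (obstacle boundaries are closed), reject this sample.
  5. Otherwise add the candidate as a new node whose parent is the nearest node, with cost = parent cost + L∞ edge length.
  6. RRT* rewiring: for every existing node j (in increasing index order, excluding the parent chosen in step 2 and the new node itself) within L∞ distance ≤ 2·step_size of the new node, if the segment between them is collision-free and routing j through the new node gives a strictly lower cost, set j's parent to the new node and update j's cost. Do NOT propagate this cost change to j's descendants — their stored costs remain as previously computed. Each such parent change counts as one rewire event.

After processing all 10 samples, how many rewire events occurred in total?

1. q=(0,7) nearest=0 d=6 new=(0,7) → add node 1 parent=0 cost=6
2. q=(15,2) nearest=0 d=13 new=(8,2) → add node 2 parent=0 cost=6
3. q=(17,10) nearest=2 d=9 new=(14,8) → add node 3 parent=2 cost=12
4. q=(20,10) nearest=3 d=6 new=(20,10) → add node 4 parent=3 cost=18
5. q=(16,10) nearest=3 d=2 new=(16,10) → add node 5 parent=3 cost=14
6. q=(6,1) nearest=2 d=2 new=(6,1) → add node 6 parent=2 cost=8
7. q=(6,2) nearest=6 d=1 new=(6,2) → add node 7 parent=6 cost=9
8. q=(8,11) nearest=3 d=6 new=(8,11) → add node 8 parent=3 cost=18
9. q=(21,2) nearest=3 d=7 new=(20,2) → add node 9 parent=3 cost=18
10. q=(9,4) nearest=2 d=2 new=(9,4) → add node 10 parent=2 cost=8; rewire 8→10 (15<18)

Rewire events: 1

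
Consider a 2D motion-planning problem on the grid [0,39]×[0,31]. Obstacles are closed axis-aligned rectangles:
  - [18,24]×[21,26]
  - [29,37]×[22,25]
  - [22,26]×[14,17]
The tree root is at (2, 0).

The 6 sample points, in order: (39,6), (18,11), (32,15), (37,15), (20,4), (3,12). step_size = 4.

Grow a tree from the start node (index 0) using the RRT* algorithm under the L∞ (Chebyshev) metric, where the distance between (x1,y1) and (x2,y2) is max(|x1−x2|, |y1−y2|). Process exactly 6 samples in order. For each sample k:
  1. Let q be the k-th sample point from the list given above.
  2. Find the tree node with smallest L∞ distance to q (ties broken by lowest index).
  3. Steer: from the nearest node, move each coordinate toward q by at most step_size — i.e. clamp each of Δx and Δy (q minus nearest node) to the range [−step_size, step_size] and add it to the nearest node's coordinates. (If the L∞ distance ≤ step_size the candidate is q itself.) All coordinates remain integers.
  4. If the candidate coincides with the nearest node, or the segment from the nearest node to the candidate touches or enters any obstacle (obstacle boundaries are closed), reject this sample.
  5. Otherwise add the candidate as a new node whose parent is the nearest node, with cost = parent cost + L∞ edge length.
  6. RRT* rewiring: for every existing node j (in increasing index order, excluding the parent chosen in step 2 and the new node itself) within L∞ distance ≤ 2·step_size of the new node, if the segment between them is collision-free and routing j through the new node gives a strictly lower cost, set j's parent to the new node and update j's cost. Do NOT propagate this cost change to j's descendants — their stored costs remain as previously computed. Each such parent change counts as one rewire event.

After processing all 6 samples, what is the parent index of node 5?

1. q=(39,6) nearest=0 d=37 new=(6,4) → add node 1 parent=0 cost=4
2. q=(18,11) nearest=1 d=12 new=(10,8) → add node 2 parent=1 cost=8
3. q=(32,15) nearest=2 d=22 new=(14,12) → add node 3 parent=2 cost=12
4. q=(37,15) nearest=3 d=23 new=(18,15) → add node 4 parent=3 cost=16
5. q=(20,4) nearest=3 d=8 new=(18,8) → add node 5 parent=3 cost=16
6. q=(3,12) nearest=2 d=7 new=(6,12) → add node 6 parent=2 cost=12

Parent of node 5: 3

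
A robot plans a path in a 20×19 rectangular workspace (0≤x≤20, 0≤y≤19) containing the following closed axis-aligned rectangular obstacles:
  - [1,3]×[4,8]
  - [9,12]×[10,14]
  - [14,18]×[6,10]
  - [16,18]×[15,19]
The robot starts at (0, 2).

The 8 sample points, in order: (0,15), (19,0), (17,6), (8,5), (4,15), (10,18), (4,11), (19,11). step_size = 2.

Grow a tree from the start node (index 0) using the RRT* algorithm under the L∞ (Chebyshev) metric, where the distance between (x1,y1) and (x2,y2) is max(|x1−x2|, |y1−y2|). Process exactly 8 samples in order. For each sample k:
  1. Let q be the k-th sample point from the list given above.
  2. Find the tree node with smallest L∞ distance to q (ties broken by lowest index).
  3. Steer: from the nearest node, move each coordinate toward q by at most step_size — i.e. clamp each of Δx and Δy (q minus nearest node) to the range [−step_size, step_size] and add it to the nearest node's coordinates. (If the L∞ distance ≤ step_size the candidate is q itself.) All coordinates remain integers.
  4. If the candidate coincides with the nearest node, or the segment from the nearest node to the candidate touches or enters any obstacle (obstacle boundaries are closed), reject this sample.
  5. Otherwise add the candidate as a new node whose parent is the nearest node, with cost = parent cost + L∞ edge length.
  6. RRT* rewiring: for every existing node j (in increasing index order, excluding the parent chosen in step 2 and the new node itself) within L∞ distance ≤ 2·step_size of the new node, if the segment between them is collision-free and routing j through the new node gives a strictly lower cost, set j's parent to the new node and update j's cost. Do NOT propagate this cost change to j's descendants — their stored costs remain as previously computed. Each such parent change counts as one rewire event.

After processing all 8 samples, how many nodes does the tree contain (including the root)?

1. q=(0,15) nearest=0 d=13 new=(0,4) → add node 1 parent=0 cost=2
2. q=(19,0) nearest=0 d=19 new=(2,0) → add node 2 parent=0 cost=2
3. q=(17,6) nearest=2 d=15 new=(4,2) → add node 3 parent=2 cost=4
4. q=(8,5) nearest=3 d=4 new=(6,4) → add node 4 parent=3 cost=6
5. q=(4,15) nearest=1 d=11 new=(2,6) → blocked by [1,3]×[4,8], reject
6. q=(10,18) nearest=1 d=14 new=(2,6) → blocked by [1,3]×[4,8], reject
7. q=(4,11) nearest=1 d=7 new=(2,6) → blocked by [1,3]×[4,8], reject
8. q=(19,11) nearest=4 d=13 new=(8,6) → add node 5 parent=4 cost=8

Node count: 6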